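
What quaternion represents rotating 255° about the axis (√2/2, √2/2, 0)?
-0.6088 + 0.561i + 0.561j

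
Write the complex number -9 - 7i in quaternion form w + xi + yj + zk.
-9 - 7i + 0j + 0k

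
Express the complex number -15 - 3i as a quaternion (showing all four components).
-15 - 3i + 0j + 0k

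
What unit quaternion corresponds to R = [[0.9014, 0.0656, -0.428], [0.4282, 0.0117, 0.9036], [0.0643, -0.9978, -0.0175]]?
0.6884 - 0.6905i - 0.1788j + 0.1317k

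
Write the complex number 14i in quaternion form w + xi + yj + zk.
0 + 14i + 0j + 0k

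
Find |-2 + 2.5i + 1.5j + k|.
3.674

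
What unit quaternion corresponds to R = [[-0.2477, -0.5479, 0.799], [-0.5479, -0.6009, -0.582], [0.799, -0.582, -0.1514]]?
0.6133i - 0.4467j + 0.6514k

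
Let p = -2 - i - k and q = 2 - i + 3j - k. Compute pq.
-6 + 3i - 6j - 3k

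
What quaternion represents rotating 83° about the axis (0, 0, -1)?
0.749 - 0.6626k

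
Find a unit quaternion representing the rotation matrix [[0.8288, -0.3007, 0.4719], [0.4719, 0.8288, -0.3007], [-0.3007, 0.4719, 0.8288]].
0.9336 + 0.2069i + 0.2069j + 0.2069k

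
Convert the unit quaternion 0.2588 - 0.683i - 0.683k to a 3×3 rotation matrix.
[[0.067, 0.3535, 0.933], [-0.3535, -0.866, 0.3535], [0.933, -0.3535, 0.067]]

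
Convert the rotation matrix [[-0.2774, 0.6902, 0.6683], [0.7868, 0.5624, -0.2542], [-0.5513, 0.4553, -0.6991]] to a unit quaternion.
0.3827 + 0.4635i + 0.7967j + 0.0631k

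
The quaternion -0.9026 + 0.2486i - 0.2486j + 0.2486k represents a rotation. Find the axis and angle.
axis = (√3/3, -√3/3, √3/3), θ = 309°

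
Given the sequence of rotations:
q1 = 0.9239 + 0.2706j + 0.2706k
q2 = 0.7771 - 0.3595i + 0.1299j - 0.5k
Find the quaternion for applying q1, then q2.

q2 · q1 = 0.8181 - 0.1617i + 0.4276j - 0.3489k
0.8181 - 0.1617i + 0.4276j - 0.3489k


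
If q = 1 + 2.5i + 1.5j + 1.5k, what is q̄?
1 - 2.5i - 1.5j - 1.5k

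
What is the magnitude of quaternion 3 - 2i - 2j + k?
√18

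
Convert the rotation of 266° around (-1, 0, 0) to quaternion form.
-0.682 - 0.7314i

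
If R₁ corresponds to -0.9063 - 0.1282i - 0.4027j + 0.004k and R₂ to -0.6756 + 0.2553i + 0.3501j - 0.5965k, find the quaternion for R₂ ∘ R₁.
0.7884 - 0.3836i + 0.0302j + 0.48k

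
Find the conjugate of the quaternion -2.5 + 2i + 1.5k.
-2.5 - 2i - 1.5k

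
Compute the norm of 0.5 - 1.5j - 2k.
2.55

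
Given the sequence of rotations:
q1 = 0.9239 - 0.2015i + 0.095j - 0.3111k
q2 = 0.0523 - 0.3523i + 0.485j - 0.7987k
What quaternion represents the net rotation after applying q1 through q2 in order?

q2 · q1 = -0.3172 - 0.411i + 0.5044j - 0.6899k
-0.3172 - 0.411i + 0.5044j - 0.6899k


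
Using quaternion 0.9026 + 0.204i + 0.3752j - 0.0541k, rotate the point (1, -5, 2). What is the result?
(0.769, -5.317, -1.067)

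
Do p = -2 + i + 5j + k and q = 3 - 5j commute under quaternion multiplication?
No: pq = 19 + 8i + 25j - 2k ≠ 19 - 2i + 25j + 8k = qp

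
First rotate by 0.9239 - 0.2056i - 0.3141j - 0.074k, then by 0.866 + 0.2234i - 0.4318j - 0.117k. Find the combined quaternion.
0.7017 + 0.0236i - 0.6304j - 0.3311k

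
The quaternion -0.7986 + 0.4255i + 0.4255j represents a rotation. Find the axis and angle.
axis = (√2/2, √2/2, 0), θ = 286°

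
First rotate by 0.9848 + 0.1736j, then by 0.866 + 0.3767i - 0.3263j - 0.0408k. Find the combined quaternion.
0.9095 + 0.3781i - 0.171j + 0.0252k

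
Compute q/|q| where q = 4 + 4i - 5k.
0.5298 + 0.5298i - 0.6623k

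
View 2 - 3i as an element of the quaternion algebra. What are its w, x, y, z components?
2 - 3i + 0j + 0k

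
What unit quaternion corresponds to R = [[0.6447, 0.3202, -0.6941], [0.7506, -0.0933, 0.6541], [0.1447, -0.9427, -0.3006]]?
0.5592 - 0.7139i - 0.375j + 0.1924k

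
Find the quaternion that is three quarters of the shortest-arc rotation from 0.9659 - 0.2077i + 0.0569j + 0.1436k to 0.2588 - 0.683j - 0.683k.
0.5778 - 0.0745i - 0.5901j - 0.559k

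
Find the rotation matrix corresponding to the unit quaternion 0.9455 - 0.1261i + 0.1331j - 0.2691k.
[[0.8197, 0.4753, 0.3196], [-0.5424, 0.8234, 0.1668], [-0.1838, -0.3101, 0.9328]]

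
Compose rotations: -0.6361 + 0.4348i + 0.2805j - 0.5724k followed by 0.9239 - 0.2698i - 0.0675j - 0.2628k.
-0.6019 + 0.6857i + 0.0334j - 0.408k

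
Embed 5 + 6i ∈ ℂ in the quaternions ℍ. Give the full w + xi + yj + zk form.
5 + 6i + 0j + 0k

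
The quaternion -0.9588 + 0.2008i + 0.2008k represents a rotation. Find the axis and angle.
axis = (√2/2, 0, √2/2), θ = 327°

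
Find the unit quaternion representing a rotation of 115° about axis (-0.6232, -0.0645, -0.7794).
0.5373 - 0.5256i - 0.0544j - 0.6573k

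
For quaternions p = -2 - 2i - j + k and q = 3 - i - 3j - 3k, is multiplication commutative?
No: pq = -8 + 2i - 4j + 14k ≠ -8 - 10i + 10j + 4k = qp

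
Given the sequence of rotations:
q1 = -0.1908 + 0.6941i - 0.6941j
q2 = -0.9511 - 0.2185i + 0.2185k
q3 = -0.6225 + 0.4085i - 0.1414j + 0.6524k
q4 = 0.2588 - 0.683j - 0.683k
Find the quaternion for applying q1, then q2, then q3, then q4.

q2 · q1 = 0.3331 - 0.4668i + 0.8118j + 0.11k
q3 · q2 · q1 = 0.0264 - 0.1185i - 0.9019j + 0.4145k
q4 · q3 · q2 · q1 = -0.3261 - 0.9298i - 0.1705j + 0.0083k
-0.3261 - 0.9298i - 0.1705j + 0.0083k


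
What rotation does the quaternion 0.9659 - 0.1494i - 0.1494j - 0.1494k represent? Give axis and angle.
axis = (-√3/3, -√3/3, -√3/3), θ = π/6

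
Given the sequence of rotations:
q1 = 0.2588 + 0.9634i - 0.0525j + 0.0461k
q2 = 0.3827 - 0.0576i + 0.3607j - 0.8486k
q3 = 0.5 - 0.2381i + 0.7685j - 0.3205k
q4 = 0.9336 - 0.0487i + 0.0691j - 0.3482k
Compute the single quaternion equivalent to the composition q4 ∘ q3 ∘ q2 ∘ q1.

q2 · q1 = 0.2126 + 0.3259i - 0.7416j - 0.5464k
q3 · q2 · q1 = 0.5787 - 0.5453i - 0.442j - 0.4152k
q4 · q3 · q2 · q1 = 0.3997 - 0.7199i - 0.203j - 0.5299k
0.3997 - 0.7199i - 0.203j - 0.5299k


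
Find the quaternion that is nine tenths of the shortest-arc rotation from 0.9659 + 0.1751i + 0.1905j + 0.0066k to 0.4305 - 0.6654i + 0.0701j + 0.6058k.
0.5361 - 0.6096i + 0.0917j + 0.5768k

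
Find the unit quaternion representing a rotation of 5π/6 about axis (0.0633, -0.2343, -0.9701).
0.2588 + 0.0611i - 0.2263j - 0.937k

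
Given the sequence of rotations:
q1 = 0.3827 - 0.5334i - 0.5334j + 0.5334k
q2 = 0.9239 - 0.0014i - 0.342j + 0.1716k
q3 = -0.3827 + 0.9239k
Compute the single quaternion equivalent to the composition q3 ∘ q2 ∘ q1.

q2 · q1 = 0.0789 - 0.5842i - 0.7145j + 0.3768k
q3 · q2 · q1 = -0.3783 + 0.8837i - 0.2663j - 0.0713k
-0.3783 + 0.8837i - 0.2663j - 0.0713k


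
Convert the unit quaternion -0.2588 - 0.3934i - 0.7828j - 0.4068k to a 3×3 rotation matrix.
[[-0.5565, 0.4053, 0.7252], [0.8265, 0.3595, 0.4333], [-0.0851, 0.8405, -0.5351]]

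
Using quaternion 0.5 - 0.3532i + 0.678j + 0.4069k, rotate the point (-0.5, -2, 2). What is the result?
(2.678, 1.007, -0.252)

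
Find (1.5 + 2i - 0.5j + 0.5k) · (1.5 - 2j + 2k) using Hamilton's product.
0.25 + 3i - 7.75j - 0.25k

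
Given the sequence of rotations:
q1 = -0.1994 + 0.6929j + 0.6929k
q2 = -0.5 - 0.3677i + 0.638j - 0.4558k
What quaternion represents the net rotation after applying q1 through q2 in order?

q2 · q1 = -0.0265 + 0.8312i - 0.2189j - 0.5103k
-0.0265 + 0.8312i - 0.2189j - 0.5103k


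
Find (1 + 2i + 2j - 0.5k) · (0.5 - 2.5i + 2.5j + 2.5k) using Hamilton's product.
1.75 + 4.75i - 0.25j + 12.25k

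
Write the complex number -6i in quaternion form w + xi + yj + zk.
0 - 6i + 0j + 0k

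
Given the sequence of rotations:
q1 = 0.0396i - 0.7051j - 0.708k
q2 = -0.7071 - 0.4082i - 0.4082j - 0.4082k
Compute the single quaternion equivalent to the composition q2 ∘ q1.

q2 · q1 = -0.5607 - 0.0268i + 0.1934j + 0.8046k
-0.5607 - 0.0268i + 0.1934j + 0.8046k


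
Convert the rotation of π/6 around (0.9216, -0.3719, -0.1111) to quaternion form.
0.9659 + 0.2385i - 0.0963j - 0.0288k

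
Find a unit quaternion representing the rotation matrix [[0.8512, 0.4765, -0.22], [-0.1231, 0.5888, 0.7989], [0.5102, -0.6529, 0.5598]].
0.866 - 0.4191i - 0.2108j - 0.1731k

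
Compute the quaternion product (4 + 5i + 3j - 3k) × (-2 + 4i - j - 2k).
-31 - 3i - 12j - 19k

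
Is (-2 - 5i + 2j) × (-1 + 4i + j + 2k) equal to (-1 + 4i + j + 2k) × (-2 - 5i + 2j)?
No: pq = 20 + i + 6j - 17k ≠ 20 - 7i - 14j + 9k = qp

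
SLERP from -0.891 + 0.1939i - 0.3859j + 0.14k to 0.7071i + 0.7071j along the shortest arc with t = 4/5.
-0.2545 - 0.5954i - 0.761j + 0.04k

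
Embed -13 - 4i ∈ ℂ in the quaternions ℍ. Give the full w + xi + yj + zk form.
-13 - 4i + 0j + 0k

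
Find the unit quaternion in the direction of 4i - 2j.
0.8944i - 0.4472j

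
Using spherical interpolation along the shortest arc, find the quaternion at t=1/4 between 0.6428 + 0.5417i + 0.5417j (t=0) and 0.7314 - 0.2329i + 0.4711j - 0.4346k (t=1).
0.725 + 0.367i + 0.5693j - 0.1249k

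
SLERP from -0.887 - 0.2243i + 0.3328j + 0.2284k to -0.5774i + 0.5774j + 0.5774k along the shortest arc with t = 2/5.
-0.6102 - 0.4303i + 0.5049j + 0.4331k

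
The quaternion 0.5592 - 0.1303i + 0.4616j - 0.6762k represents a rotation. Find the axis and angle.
axis = (-0.1572, 0.5568, -0.8156), θ = 112°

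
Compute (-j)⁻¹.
j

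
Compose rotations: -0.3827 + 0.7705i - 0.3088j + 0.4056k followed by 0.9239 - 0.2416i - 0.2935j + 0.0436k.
-0.2757 + 0.6987i - 0.0414j + 0.6588k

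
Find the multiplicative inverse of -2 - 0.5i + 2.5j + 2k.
-0.1379 + 0.0345i - 0.1724j - 0.1379k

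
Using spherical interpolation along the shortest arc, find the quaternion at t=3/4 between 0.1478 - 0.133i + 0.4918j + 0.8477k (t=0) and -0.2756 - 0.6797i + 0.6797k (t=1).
-0.1777 - 0.5796i + 0.1398j + 0.7829k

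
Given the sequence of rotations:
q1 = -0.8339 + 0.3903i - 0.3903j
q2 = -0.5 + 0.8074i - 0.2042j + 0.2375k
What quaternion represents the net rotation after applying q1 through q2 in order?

q2 · q1 = 0.0221 - 0.7757i + 0.4581j - 0.4335k
0.0221 - 0.7757i + 0.4581j - 0.4335k


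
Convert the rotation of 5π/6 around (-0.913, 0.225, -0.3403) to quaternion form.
0.2588 - 0.8819i + 0.2173j - 0.3287k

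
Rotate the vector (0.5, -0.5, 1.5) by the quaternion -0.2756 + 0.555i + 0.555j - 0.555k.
(-1.654, 0.112, -0.042)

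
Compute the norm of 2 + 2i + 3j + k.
√18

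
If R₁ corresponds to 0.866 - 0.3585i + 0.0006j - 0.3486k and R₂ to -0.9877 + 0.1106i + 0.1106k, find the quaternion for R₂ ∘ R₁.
-0.7771 + 0.4498i - 0.0017j + 0.4402k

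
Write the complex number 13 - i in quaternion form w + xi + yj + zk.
13 - i + 0j + 0k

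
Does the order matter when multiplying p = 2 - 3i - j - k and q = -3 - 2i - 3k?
Yes: pq = -15 + 8i - 4j - 5k ≠ -15 + 2i + 10j - k = qp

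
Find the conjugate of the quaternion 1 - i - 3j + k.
1 + i + 3j - k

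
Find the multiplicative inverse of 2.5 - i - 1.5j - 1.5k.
0.2128 + 0.0851i + 0.1277j + 0.1277k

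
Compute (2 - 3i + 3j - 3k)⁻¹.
0.0645 + 0.0968i - 0.0968j + 0.0968k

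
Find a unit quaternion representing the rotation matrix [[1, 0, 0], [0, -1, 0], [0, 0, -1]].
i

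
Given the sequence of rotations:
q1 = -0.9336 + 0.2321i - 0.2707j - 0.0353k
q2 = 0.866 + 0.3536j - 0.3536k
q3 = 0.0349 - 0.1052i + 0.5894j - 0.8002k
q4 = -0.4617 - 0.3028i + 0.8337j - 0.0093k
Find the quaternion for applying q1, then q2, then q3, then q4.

q2 · q1 = -0.7253 + 0.0928i - 0.6466j + 0.2175k
q3 · q2 · q1 = 0.5396 - 0.3097i - 0.5014j + 0.6013k
q4 · q3 · q2 · q1 = 0.0807 + 0.4762i + 0.8663j + 0.1274k
0.0807 + 0.4762i + 0.8663j + 0.1274k


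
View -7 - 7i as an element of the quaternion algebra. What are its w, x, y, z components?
-7 - 7i + 0j + 0k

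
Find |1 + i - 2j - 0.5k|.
2.5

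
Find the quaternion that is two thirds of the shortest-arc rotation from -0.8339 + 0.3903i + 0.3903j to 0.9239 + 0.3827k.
-0.9432 + 0.1398i + 0.1398j - 0.267k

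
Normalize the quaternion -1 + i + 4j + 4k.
-0.1715 + 0.1715i + 0.686j + 0.686k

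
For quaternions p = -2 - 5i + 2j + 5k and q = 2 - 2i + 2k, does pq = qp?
No: pq = -24 - 2i + 4j + 10k ≠ -24 - 10i + 4j + 2k = qp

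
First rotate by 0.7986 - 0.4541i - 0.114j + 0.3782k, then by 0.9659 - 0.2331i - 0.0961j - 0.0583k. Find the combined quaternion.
0.6766 - 0.6678i - 0.0722j + 0.3017k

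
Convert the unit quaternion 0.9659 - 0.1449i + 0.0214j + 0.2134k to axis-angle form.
axis = (-0.5598, 0.0827, 0.8245), θ = π/6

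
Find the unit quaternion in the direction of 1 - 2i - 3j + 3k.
0.2085 - 0.417i - 0.6255j + 0.6255k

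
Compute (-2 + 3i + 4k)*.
-2 - 3i - 4k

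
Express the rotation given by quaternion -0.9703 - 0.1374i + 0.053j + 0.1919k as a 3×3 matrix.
[[0.9207, 0.3578, -0.1556], [-0.387, 0.8886, -0.2463], [0.0501, 0.287, 0.9566]]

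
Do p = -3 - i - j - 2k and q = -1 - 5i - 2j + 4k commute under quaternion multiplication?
No: pq = 4 + 8i + 21j - 13k ≠ 4 + 24i - 7j - 7k = qp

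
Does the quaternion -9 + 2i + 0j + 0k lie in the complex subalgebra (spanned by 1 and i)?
Yes. The quaternion -9 + 2i has j- and k-coefficients y = z = 0, so it lies in the complex subalgebra spanned by 1 and i.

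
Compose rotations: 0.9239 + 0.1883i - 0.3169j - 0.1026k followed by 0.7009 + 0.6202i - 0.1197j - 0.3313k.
0.4589 + 0.6123i - 0.3315j - 0.552k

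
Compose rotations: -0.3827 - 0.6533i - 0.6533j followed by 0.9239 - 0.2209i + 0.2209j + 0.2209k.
-0.3536 - 0.3747i - 0.8324j + 0.2041k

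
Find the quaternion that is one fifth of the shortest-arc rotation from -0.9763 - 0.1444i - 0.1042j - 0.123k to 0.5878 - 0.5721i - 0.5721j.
-0.9928 + 0.0161i + 0.051j - 0.1068k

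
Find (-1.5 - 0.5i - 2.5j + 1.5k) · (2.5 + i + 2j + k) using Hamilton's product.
0.25 - 8.25i - 7.25j + 3.75k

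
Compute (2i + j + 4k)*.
-2i - j - 4k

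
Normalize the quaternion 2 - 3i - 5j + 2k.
0.3086 - 0.4629i - 0.7715j + 0.3086k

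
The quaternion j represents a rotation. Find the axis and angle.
axis = (0, 1, 0), θ = π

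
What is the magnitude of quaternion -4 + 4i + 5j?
√57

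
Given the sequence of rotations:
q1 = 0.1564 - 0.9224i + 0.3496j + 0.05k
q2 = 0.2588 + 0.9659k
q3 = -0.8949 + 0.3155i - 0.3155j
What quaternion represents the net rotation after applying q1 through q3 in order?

q2 · q1 = -0.0078 - 0.5764i - 0.8005j + 0.164k
q3 · q2 · q1 = -0.0637 + 0.4616i + 0.6671j - 0.5812k
-0.0637 + 0.4616i + 0.6671j - 0.5812k


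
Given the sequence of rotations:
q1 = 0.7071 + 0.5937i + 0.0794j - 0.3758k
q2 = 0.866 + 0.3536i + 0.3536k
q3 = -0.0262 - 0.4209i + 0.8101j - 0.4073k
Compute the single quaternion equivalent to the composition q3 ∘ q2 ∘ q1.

q2 · q1 = 0.5353 + 0.7361i + 0.4116j - 0.0473k
q3 · q2 · q1 = -0.0569 - 0.1153i + 0.1031j - 0.9863k
-0.0569 - 0.1153i + 0.1031j - 0.9863k


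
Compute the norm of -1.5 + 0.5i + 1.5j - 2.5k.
√11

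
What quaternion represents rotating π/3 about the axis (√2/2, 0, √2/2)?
0.866 + 0.3536i + 0.3536k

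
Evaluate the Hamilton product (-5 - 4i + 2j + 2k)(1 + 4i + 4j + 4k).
-5 - 24i + 6j - 42k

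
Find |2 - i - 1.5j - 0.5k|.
2.739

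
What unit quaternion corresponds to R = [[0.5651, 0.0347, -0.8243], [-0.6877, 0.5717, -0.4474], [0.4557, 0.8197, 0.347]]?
0.788 + 0.402i - 0.4061j - 0.2292k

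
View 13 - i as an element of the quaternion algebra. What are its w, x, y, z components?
13 - i + 0j + 0k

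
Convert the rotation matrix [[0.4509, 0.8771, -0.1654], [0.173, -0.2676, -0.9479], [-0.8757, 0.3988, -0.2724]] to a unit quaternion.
0.4772 + 0.7055i + 0.3721j - 0.3689k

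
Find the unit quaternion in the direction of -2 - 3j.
-0.5547 - 0.8321j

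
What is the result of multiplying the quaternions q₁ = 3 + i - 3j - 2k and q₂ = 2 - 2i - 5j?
-7 - 14i - 17j - 15k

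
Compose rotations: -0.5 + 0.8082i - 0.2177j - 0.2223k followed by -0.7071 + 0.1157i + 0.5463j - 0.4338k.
0.2825 - 0.8452i - 0.4441j - 0.0926k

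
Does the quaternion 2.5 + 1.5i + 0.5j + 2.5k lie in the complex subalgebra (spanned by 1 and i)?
No. The quaternion 2.5 + 1.5i + 0.5j + 2.5k has j-coefficient y = 0.5 and k-coefficient z = 2.5, not both zero, so it does not lie in the complex subalgebra spanned by 1 and i.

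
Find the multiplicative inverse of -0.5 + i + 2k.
-0.0952 - 0.1905i - 0.381k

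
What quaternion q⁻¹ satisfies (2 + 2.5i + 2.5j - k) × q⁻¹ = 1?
0.1143 - 0.1429i - 0.1429j + 0.0571k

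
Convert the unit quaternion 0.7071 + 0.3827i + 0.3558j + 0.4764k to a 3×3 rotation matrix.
[[0.2929, -0.4014, 0.8678], [0.9461, 0.2532, -0.2022], [-0.1385, 0.8802, 0.4539]]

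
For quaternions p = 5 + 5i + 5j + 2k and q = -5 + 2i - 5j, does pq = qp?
No: pq = -10 - 5i - 46j - 45k ≠ -10 - 25i - 54j + 25k = qp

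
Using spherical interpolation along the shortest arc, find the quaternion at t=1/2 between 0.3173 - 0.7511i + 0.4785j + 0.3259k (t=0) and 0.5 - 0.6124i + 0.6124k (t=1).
0.4286 - 0.715i + 0.2509j + 0.492k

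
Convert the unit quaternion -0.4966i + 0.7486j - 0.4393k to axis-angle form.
axis = (-0.4966, 0.7486, -0.4393), θ = π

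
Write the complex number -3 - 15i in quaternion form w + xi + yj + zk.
-3 - 15i + 0j + 0k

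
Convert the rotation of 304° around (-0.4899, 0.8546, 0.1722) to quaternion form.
-0.8829 - 0.23i + 0.4012j + 0.0808k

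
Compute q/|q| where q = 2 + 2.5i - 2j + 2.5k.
0.4417 + 0.5522i - 0.4417j + 0.5522k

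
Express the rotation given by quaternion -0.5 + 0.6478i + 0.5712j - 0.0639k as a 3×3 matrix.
[[0.3393, 0.6761, -0.654], [0.8039, 0.1525, 0.5748], [0.4884, -0.7208, -0.4918]]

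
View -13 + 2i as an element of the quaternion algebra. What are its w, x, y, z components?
-13 + 2i + 0j + 0k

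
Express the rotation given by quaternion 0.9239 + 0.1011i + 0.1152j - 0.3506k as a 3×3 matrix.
[[0.7276, 0.6711, 0.142], [-0.6245, 0.7337, -0.2676], [-0.2838, 0.106, 0.953]]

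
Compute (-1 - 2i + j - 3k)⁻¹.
-0.0667 + 0.1333i - 0.0667j + 0.2k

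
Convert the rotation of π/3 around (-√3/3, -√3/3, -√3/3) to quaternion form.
0.866 - 0.2887i - 0.2887j - 0.2887k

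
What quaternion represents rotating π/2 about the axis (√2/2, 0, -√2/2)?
0.7071 + 0.5i - 0.5k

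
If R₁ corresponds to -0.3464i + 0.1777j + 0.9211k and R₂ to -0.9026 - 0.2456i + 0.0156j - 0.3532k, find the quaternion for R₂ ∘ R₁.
0.2375 + 0.3898i + 0.1882j - 0.8696k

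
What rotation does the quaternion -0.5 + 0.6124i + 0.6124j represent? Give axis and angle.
axis = (√2/2, √2/2, 0), θ = 4π/3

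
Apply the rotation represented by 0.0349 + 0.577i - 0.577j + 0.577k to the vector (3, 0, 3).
(0.882, -3.995, 1.123)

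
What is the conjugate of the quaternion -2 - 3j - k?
-2 + 3j + k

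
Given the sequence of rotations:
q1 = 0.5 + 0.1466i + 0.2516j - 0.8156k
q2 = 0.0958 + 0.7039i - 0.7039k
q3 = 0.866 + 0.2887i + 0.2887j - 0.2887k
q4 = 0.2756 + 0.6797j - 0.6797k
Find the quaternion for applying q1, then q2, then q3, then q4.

q2 · q1 = -0.6294 + 0.5431i + 0.495j - 0.253k
q3 · q2 · q1 = -0.9178 + 0.3585i + 0.1632j - 0.0513k
q4 · q3 · q2 · q1 = -0.3987 + 0.1749i - 0.8225j + 0.366k
-0.3987 + 0.1749i - 0.8225j + 0.366k


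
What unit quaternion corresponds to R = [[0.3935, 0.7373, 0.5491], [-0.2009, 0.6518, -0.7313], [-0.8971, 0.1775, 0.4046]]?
0.7826 + 0.2903i + 0.462j - 0.2997k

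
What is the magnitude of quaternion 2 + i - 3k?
√14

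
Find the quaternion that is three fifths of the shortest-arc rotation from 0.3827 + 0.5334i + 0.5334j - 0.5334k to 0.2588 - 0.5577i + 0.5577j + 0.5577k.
0.01 + 0.7008i - 0.1333j - 0.7008k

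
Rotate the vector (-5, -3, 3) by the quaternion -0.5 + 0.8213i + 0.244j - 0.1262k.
(-6.423, 0.787, 1.061)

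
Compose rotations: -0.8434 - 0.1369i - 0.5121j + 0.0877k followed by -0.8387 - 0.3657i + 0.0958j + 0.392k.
0.672 + 0.6324i + 0.3271j - 0.2038k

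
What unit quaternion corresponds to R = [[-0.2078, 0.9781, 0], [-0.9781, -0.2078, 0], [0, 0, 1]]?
0.6294 - 0.7771k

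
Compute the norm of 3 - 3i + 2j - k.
√23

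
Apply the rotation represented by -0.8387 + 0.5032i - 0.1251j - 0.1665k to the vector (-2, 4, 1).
(-3.405, 2.331, -1.993)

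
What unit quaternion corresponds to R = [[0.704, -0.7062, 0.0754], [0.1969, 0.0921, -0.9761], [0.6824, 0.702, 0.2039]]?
0.7071 + 0.5933i - 0.2146j + 0.3193k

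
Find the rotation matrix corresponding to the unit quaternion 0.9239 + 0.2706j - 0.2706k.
[[0.7071, 0.5, 0.5], [-0.5, 0.8536, -0.1464], [-0.5, -0.1464, 0.8536]]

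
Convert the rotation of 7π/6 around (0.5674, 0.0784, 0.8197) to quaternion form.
-0.2588 + 0.5481i + 0.0757j + 0.7918k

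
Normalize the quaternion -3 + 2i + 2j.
-0.7276 + 0.4851i + 0.4851j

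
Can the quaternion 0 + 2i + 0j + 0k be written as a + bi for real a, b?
Yes. The quaternion 2i has j- and k-coefficients y = z = 0, so it lies in the complex subalgebra spanned by 1 and i.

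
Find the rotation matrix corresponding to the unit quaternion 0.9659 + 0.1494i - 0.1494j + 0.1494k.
[[0.9107, -0.3333, -0.244], [0.244, 0.9107, -0.3333], [0.3333, 0.244, 0.9107]]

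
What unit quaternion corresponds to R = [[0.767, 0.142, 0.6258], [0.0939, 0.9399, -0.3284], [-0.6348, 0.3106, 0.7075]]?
0.9239 + 0.1729i + 0.3411j - 0.013k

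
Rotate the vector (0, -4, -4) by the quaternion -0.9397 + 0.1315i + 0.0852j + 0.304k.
(-2.054, -4.318, -3.022)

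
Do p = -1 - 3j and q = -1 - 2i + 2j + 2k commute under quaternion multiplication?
No: pq = 7 - 4i + j - 8k ≠ 7 + 8i + j + 4k = qp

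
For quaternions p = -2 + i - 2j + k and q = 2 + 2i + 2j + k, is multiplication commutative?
No: pq = -3 - 6i - 7j + 6k ≠ -3 + 2i - 9j - 6k = qp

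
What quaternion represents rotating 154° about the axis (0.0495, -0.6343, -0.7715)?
0.225 + 0.0482i - 0.618j - 0.7517k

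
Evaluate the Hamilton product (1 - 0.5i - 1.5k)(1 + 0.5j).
1 + 0.25i + 0.5j - 1.75k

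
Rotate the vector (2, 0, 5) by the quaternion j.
(-2, 0, -5)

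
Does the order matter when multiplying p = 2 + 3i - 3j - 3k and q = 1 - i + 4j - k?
Yes: pq = 14 + 16i + 11j + 4k ≠ 14 - 14i - j - 14k = qp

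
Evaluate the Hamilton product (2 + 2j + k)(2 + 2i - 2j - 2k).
10 + 2i + 2j - 6k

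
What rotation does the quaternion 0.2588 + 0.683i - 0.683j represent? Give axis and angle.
axis = (√2/2, -√2/2, 0), θ = 5π/6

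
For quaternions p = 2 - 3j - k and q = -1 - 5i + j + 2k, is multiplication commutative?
No: pq = 3 - 15i + 10j - 10k ≠ 3 - 5i + 20k = qp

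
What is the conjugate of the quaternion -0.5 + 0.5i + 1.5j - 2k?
-0.5 - 0.5i - 1.5j + 2k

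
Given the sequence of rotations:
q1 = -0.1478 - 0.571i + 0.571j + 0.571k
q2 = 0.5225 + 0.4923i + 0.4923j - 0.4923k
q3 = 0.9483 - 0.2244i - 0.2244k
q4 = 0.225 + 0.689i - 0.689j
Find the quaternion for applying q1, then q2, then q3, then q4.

q2 · q1 = 0.2039 + 0.1911i + 0.2256j + 0.9333k
q3 · q2 · q1 = 0.4457 + 0.1861i + 0.3805j + 0.7887k
q4 · q3 · q2 · q1 = 0.2342 - 0.1945i - 0.7649j + 0.5678k
0.2342 - 0.1945i - 0.7649j + 0.5678k


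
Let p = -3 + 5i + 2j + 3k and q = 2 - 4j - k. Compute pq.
5 + 20i + 21j - 11k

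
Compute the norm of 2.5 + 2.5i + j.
3.674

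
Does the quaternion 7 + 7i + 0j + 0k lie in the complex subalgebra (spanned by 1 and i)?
Yes. The quaternion 7 + 7i has j- and k-coefficients y = z = 0, so it lies in the complex subalgebra spanned by 1 and i.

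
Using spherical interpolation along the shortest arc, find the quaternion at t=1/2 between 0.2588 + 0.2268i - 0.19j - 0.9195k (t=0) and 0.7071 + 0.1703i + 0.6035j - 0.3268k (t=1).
0.5757 + 0.2367i + 0.2465j - 0.7428k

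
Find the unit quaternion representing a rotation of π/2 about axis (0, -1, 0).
0.7071 - 0.7071j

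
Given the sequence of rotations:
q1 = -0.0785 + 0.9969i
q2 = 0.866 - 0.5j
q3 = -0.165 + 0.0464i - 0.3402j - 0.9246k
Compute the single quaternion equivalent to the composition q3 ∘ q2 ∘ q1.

q2 · q1 = -0.068 + 0.8633i + 0.0393j + 0.4985k
q3 · q2 · q1 = 0.4454 - 0.2789i - 0.8047j + 0.2761k
0.4454 - 0.2789i - 0.8047j + 0.2761k


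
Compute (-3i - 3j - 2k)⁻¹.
0.1364i + 0.1364j + 0.0909k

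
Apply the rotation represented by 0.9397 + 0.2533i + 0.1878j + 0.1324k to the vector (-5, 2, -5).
(-6.88, 2.085, -1.525)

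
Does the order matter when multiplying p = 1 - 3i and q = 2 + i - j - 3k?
Yes: pq = 5 - 5i - 10j ≠ 5 - 5i + 8j - 6k = qp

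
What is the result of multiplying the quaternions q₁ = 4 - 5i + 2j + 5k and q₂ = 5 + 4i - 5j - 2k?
60 + 12i + 34k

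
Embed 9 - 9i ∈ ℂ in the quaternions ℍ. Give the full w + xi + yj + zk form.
9 - 9i + 0j + 0k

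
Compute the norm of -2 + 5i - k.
√30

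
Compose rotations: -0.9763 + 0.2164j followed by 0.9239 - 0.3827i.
-0.902 + 0.3736i + 0.1999j - 0.0828k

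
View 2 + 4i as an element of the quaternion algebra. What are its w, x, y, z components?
2 + 4i + 0j + 0k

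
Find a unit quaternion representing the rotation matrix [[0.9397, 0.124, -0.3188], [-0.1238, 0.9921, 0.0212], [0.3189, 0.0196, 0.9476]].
0.9848 - 0.0004i - 0.1619j - 0.0629k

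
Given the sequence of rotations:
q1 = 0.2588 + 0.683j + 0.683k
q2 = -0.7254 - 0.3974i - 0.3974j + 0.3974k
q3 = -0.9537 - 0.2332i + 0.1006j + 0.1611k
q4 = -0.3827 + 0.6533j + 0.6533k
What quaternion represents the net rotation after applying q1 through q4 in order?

q2 · q1 = -0.1877 - 0.6457i - 0.3269j - 0.664k
q3 · q2 · q1 = 0.1683 + 0.6454i + 0.034j + 0.7442k
q4 · q3 · q2 · q1 = -0.5728 + 0.217i + 0.5186j - 0.5965k
-0.5728 + 0.217i + 0.5186j - 0.5965k


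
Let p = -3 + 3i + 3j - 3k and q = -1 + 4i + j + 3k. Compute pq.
-3 - 3i - 27j - 15k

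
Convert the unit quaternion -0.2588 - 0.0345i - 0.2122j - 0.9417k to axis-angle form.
axis = (-0.0357, -0.2197, -0.9749), θ = 7π/6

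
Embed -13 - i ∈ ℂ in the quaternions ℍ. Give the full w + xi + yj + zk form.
-13 - i + 0j + 0k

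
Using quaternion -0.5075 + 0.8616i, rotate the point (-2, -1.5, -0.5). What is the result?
(-2, 0.29, 1.554)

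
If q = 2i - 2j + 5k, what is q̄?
-2i + 2j - 5k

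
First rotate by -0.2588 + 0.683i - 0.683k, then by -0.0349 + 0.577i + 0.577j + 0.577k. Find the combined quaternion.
0.009 - 0.5673i + 0.6389j - 0.5196k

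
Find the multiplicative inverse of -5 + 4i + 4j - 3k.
-0.0758 - 0.0606i - 0.0606j + 0.0455k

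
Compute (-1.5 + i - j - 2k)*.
-1.5 - i + j + 2k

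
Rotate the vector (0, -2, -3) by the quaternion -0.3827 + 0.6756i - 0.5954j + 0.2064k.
(-0.911, -0.818, 3.391)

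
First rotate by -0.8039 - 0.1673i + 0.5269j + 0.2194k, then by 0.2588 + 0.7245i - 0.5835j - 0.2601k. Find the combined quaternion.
0.2777 - 0.6167i + 0.49j + 0.55k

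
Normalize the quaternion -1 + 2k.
-0.4472 + 0.8944k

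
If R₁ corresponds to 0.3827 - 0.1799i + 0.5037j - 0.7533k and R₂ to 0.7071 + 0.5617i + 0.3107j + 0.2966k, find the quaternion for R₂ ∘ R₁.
0.4386 - 0.2957i + 0.8448j - 0.0803k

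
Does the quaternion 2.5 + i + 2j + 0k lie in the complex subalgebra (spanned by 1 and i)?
No. The quaternion 2.5 + i + 2j has j-coefficient y = 2 and k-coefficient z = 0, not both zero, so it does not lie in the complex subalgebra spanned by 1 and i.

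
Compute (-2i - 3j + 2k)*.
2i + 3j - 2k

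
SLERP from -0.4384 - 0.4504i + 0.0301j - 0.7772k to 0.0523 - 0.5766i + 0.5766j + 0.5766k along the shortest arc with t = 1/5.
-0.4128 - 0.2496i - 0.1323j - 0.8659k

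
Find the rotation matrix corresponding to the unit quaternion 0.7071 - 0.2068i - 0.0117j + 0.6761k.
[[0.0855, -0.9513, -0.2962], [0.961, 0.0002, 0.2766], [-0.2631, -0.3083, 0.9142]]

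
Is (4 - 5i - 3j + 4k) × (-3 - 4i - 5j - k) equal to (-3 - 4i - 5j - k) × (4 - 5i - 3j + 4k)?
No: pq = -43 + 22i - 32j - 3k ≠ -43 - 24i + 10j - 29k = qp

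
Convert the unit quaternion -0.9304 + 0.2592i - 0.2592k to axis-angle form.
axis = (√2/2, 0, -√2/2), θ = 317°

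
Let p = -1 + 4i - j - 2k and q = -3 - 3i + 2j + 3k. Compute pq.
23 - 8i - 5j + 8k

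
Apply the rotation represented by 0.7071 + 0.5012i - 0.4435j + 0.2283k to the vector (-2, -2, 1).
(0.132, -1.455, -2.62)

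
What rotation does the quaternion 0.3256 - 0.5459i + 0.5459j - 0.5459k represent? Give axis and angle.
axis = (-√3/3, √3/3, -√3/3), θ = 142°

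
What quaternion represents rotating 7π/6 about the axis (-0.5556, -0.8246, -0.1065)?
-0.2588 - 0.5367i - 0.7965j - 0.1029k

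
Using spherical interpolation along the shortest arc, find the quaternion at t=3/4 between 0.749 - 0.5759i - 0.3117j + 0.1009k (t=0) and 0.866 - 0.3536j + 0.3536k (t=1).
0.8708 - 0.154i - 0.3571j + 0.3007k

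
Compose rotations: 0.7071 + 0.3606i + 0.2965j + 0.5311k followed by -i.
0.3606 - 0.7071i + 0.5311j - 0.2965k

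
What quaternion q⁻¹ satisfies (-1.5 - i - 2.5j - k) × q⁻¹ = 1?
-0.1429 + 0.0952i + 0.2381j + 0.0952k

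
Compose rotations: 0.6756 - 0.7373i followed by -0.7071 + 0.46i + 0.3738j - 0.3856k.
-0.1386 + 0.8321i + 0.5368j + 0.0151k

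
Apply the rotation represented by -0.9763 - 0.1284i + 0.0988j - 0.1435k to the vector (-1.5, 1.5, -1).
(-1.711, 1.286, -0.959)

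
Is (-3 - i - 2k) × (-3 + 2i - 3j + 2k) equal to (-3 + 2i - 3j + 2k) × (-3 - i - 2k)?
No: pq = 15 - 9i + 7j + 3k ≠ 15 + 3i + 11j - 3k = qp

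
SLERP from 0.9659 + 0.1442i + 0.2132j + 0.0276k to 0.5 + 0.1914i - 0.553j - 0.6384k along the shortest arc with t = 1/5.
0.9738 + 0.175i + 0.0467j - 0.1377k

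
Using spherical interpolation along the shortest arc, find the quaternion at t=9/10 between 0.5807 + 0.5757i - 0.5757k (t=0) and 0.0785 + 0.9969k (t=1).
-0.0039 + 0.0686i - 0.9976k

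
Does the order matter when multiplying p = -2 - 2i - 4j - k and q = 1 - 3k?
Yes: pq = -5 + 10i - 10j + 5k ≠ -5 - 14i + 2j + 5k = qp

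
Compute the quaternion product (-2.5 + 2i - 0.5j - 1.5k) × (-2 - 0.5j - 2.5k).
1 - 3.5i + 7.25j + 8.25k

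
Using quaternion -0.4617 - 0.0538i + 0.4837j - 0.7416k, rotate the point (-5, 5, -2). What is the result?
(-0.111, -2.158, -7.024)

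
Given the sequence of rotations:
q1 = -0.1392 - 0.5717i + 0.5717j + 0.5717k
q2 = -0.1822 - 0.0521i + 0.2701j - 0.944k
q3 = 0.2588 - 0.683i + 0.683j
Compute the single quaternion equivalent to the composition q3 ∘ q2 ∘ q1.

q2 · q1 = 0.3808 + 0.8055i + 0.4277j + 0.1519k
q3 · q2 · q1 = 0.3566 + 0.0521i + 0.4745j - 0.803k
0.3566 + 0.0521i + 0.4745j - 0.803k


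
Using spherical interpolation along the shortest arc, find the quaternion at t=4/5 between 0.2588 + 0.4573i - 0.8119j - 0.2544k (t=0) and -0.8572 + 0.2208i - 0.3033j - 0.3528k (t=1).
-0.7046 + 0.325i - 0.4968j - 0.3888k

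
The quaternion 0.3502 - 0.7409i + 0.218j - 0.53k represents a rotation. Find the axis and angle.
axis = (-0.791, 0.2327, -0.5658), θ = 139°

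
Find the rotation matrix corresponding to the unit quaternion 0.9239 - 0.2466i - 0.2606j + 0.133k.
[[0.8288, -0.1172, -0.5471], [0.3743, 0.843, 0.3863], [0.4159, -0.525, 0.7426]]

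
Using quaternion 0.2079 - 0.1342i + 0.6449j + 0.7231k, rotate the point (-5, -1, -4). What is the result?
(4.565, -4.51, 0.906)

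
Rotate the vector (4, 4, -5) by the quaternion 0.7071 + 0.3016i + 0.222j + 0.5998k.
(-5.508, 5.124, -0.635)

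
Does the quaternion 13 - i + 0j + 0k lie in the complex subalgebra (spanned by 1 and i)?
Yes. The quaternion 13 - i has j- and k-coefficients y = z = 0, so it lies in the complex subalgebra spanned by 1 and i.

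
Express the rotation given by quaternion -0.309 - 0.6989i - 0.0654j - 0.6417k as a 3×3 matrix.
[[0.1679, -0.3052, 0.9374], [0.488, -0.8005, -0.348], [0.8566, 0.5159, 0.0145]]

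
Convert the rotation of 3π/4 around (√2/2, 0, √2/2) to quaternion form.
0.3827 + 0.6533i + 0.6533k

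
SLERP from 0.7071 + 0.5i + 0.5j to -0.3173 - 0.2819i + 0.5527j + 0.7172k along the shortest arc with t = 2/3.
0.6025 + 0.4743i - 0.2253j - 0.6011k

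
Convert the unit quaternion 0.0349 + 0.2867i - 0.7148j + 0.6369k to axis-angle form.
axis = (0.2869, -0.7152, 0.6373), θ = 176°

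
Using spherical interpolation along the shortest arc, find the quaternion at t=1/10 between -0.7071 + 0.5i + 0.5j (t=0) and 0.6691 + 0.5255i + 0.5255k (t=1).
-0.7727 + 0.408i + 0.4808j - 0.0728k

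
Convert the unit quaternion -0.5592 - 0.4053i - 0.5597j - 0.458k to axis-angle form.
axis = (-0.4889, -0.6751, -0.5525), θ = 248°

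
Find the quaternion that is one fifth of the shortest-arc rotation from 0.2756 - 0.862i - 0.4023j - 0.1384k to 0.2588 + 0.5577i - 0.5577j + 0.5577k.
0.1777 - 0.9215i - 0.2113j - 0.2732k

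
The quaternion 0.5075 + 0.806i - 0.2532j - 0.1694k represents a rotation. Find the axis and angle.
axis = (0.9354, -0.2939, -0.1966), θ = 119°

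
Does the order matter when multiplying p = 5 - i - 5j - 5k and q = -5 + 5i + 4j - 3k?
Yes: pq = -15 + 65i + 17j + 31k ≠ -15 - 5i + 73j - 11k = qp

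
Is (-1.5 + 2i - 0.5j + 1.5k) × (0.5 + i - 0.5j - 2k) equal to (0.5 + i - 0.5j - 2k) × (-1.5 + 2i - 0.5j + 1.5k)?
No: pq = 1.25i + 6j + 3.25k ≠ -2.25i - 5j + 4.25k = qp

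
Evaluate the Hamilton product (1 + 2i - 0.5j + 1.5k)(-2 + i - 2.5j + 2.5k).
-9 - 0.5i - 5j - 5k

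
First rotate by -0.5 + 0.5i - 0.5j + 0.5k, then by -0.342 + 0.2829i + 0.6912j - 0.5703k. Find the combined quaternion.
0.6603 - 0.252i - 0.6012j - 0.3729k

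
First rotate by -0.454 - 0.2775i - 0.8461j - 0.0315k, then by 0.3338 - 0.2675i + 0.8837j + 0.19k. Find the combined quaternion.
0.5279 + 0.1617i - 0.7448j + 0.3748k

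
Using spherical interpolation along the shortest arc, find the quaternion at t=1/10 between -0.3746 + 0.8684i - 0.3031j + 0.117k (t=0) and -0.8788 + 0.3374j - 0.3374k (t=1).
-0.4844 + 0.8373i - 0.2449j + 0.0655k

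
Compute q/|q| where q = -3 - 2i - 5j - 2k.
-0.4629 - 0.3086i - 0.7715j - 0.3086k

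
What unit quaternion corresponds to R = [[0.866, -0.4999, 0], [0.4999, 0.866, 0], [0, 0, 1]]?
0.9659 + 0.2588k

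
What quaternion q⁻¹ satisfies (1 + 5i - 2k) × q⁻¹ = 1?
0.0333 - 0.1667i + 0.0667k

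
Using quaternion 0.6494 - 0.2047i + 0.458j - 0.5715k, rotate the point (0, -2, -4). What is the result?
(-4.425, 0.505, -0.408)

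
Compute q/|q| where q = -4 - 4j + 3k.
-0.6247 - 0.6247j + 0.4685k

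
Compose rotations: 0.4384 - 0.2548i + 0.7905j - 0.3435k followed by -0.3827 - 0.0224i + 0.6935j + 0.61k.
-0.5122 - 0.6327i - 0.1616j + 0.5579k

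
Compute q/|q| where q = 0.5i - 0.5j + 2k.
0.2357i - 0.2357j + 0.9428k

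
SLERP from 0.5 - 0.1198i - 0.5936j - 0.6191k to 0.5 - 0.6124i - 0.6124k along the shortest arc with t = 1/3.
0.5372 - 0.3093i - 0.4202j - 0.6627k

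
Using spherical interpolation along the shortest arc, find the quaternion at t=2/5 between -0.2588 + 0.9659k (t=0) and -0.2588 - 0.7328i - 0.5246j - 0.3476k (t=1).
-0.0554 + 0.3777i + 0.2704j + 0.8838k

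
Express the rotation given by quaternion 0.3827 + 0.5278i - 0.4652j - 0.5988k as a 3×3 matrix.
[[-0.1499, -0.0327, -0.9882], [-0.9494, -0.2743, 0.1531], [-0.276, 0.9611, 0.01]]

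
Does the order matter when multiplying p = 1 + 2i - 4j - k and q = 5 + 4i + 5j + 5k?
Yes: pq = 22 - i - 29j + 26k ≠ 22 + 29i - j - 26k = qp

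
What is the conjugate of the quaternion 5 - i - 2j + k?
5 + i + 2j - k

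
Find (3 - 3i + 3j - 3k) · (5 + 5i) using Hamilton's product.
30 - 30k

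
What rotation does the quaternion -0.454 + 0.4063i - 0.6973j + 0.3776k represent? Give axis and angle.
axis = (0.456, -0.7826, 0.4238), θ = 234°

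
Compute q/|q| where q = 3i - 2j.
0.8321i - 0.5547j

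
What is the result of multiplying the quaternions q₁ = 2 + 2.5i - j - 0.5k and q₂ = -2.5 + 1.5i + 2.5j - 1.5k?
-7 - 0.5i + 10.5j + 6k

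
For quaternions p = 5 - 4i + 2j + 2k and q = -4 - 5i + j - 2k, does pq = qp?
No: pq = -38 - 15i - 21j - 12k ≠ -38 - 3i + 15j - 24k = qp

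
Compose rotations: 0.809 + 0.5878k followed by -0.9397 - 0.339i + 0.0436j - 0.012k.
-0.7532 - 0.2486i + 0.2345j - 0.5621k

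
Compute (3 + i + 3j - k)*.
3 - i - 3j + k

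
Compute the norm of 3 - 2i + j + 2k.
√18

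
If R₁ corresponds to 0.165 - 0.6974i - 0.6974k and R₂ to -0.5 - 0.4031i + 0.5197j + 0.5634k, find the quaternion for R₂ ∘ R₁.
0.0293 - 0.0803i - 0.5883j + 0.8041k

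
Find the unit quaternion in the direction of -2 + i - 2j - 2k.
-0.5547 + 0.2774i - 0.5547j - 0.5547k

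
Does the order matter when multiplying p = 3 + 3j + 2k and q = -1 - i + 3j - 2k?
Yes: pq = -8 - 15i + 4j - 5k ≠ -8 + 9i + 8j - 11k = qp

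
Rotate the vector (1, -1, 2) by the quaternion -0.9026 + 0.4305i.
(1, 0.925, 2.036)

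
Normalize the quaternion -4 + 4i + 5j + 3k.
-0.4924 + 0.4924i + 0.6155j + 0.3693k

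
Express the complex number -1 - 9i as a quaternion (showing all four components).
-1 - 9i + 0j + 0k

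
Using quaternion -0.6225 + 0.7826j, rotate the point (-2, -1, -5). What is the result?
(5.322, -1, -0.824)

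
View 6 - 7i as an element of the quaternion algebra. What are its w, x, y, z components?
6 - 7i + 0j + 0k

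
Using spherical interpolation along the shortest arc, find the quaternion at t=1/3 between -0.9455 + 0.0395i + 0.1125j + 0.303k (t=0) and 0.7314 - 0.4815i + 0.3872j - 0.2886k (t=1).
-0.9252 + 0.2011i - 0.0607j + 0.316k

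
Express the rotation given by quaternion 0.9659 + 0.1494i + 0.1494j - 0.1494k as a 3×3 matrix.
[[0.9107, 0.3333, 0.244], [-0.244, 0.9107, -0.3333], [-0.3333, 0.244, 0.9107]]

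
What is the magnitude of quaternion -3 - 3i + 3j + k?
√28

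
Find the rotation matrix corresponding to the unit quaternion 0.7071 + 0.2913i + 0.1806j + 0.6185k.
[[0.1697, -0.7695, 0.6157], [0.9799, 0.0652, -0.1886], [0.1049, 0.6354, 0.7651]]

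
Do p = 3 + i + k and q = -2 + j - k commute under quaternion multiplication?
No: pq = -5 - 3i + 4j - 4k ≠ -5 - i + 2j - 6k = qp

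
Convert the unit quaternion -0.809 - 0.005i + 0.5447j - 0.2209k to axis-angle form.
axis = (-0.0085, 0.9267, -0.3758), θ = 288°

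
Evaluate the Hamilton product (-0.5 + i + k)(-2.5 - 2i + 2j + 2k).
1.25 - 3.5i - 5j - 1.5k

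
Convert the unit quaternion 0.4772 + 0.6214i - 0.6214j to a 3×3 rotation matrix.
[[0.2277, -0.7723, -0.5931], [-0.7723, 0.2277, -0.5931], [0.5931, 0.5931, -0.5446]]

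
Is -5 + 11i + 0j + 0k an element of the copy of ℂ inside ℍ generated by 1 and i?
Yes. The quaternion -5 + 11i has j- and k-coefficients y = z = 0, so it lies in the complex subalgebra spanned by 1 and i.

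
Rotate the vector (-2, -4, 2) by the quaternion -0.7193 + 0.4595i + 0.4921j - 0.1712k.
(-3.468, -2.488, 2.404)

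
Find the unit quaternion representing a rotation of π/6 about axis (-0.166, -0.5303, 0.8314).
0.9659 - 0.043i - 0.1373j + 0.2152k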